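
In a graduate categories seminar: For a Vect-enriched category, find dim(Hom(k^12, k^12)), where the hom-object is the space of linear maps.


In Vect-enriched categories, Hom(k^n, k^m) is the space of m x n matrices.
dim(Hom(k^12, k^12)) = 12 * 12 = 144

144


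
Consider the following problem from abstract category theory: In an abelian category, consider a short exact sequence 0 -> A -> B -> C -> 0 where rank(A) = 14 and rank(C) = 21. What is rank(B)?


For a short exact sequence 0 -> A -> B -> C -> 0,
rank is additive: rank(B) = rank(A) + rank(C).
rank(B) = 14 + 21 = 35

35


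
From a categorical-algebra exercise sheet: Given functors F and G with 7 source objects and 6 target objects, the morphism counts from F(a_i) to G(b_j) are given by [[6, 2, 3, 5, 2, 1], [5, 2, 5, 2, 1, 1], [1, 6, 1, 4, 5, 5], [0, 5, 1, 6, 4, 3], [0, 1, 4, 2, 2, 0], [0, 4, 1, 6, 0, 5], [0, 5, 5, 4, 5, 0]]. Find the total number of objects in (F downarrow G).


Objects of (F downarrow G) are triples (a, b, h: F(a)->G(b)).
The count equals the sum of all entries in the hom-matrix.
sum(row 0) = 19
sum(row 1) = 16
sum(row 2) = 22
sum(row 3) = 19
sum(row 4) = 9
sum(row 5) = 16
sum(row 6) = 19
Grand total = 120

120


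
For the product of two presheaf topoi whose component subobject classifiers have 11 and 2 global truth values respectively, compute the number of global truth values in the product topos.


In a product of presheaf topoi E_1 x E_2, the subobject classifier
is Omega = Omega_1 x Omega_2 (componentwise), so
|Omega(top)| = |Omega_1(top_1)| * |Omega_2(top_2)|.
= 11 * 2 = 22.

22


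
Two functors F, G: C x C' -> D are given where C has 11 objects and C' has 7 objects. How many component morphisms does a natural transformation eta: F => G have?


A natural transformation eta: F => G assigns one component morphism per
object of the domain category.
The domain is the product category C x C', so
|Ob(C x C')| = |Ob(C)| * |Ob(C')| = 11 * 7 = 77.
Therefore eta has 77 component morphisms.

77


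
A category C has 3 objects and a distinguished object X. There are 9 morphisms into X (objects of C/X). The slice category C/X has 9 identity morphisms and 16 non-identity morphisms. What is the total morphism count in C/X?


In the slice category C/X, objects are morphisms to X.
Identity morphisms: 9 (one per object of C/X).
Non-identity morphisms: 16.
Total = 9 + 16 = 25

25


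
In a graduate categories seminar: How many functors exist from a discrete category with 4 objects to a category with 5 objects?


A functor from a discrete category C to D is determined by
where each object maps. Each of the 4 objects of C can map
to any of the 5 objects of D independently.
Number of functors = 5^4 = 625

625


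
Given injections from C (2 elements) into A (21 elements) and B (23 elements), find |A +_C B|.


The pushout A +_C B identifies the images of C in A and B.
|A +_C B| = |A| + |B| - |C| (for injections).
= 21 + 23 - 2 = 42

42


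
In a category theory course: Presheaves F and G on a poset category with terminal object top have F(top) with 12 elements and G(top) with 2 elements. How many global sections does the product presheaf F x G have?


Global sections of a presheaf on a poset with terminal top satisfy
Gamma(H) ~ H(top). Presheaves admit pointwise products, so
(F x G)(top) = F(top) x G(top) (Cartesian product).
|Gamma(F x G)| = |F(top)| * |G(top)| = 12 * 2 = 24.

24


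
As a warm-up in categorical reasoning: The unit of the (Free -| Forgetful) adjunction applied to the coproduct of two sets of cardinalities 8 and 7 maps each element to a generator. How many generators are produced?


The unit eta_X: X -> U(F(X)) of the Free-Forgetful adjunction
maps each element of X to a generator of F(X). For X = S + T (disjoint
union in Set), |S + T| = |S| + |T|.
Total mappings = 8 + 7 = 15.

15


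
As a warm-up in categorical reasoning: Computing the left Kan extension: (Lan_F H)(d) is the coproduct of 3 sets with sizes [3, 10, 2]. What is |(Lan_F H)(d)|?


Pointwise, the left Kan extension (Lan_F H)(d) is the colimit, indexed
by the comma category (F downarrow d), of H composed with the
projection (F downarrow d) -> C. Here that colimit is given
as a coproduct (disjoint union) of sets, so its cardinality is the
sum of the sizes of the summands.
Coproduct of sets with sizes: 3 + 10 + 2
= 15

15


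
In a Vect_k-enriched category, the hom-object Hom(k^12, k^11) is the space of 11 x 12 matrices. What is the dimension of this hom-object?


In Vect-enriched categories, Hom(k^n, k^m) is the space of m x n matrices.
dim(Hom(k^12, k^11)) = 11 * 12 = 132

132


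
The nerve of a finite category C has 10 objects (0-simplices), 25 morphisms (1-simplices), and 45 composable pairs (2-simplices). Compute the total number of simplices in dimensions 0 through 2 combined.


The 2-skeleton of the nerve N(C) consists of simplices in dimensions 0, 1, 2:
  |N(C)_0| = 10 (objects)
  |N(C)_1| = 25 (morphisms)
  |N(C)_2| = 45 (composable pairs)
Total = 10 + 25 + 45 = 80

80


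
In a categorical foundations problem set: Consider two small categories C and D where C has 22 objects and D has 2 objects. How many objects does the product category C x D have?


The product category C x D has objects that are pairs (c, d).
Number of pairs = |Ob(C)| * |Ob(D)| = 22 * 2 = 44

44


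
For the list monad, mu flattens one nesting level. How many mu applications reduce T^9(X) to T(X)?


Each application of mu: T^2 -> T removes one layer of nesting.
Starting at depth 9 (i.e., T^9(X)), we need to reach T(X).
Number of mu applications = 9 - 1 = 8

8


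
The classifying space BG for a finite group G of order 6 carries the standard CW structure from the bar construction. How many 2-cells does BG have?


In the bar-construction CW model of BG, the n-cells are indexed by
n-tuples [g_1|...|g_n] of non-identity elements of G (degenerate
simplices with some g_i = e do not contribute cells), so there are
(|G| - 1)^n n-cells.
For dim = 2 with |G| = 6:
cells = (6 - 1)^2 = 5^2 = 25

25


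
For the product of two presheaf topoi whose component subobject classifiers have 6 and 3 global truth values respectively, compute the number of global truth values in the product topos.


In a product of presheaf topoi E_1 x E_2, the subobject classifier
is Omega = Omega_1 x Omega_2 (componentwise), so
|Omega(top)| = |Omega_1(top_1)| * |Omega_2(top_2)|.
= 6 * 3 = 18.

18


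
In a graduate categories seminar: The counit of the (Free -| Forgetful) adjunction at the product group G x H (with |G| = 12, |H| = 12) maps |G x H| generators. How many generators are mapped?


The counit epsilon_K: F(U(K)) -> K of the Free-Forgetful adjunction
maps |K| generators of F(U(K)) into K. For K = G x H (the product group),
|G x H| = |G| * |H|.
Total generators mapped = 12 * 12 = 144.

144


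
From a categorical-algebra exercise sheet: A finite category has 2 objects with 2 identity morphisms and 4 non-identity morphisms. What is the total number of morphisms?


Each object has an identity morphism, giving 2 identities.
Adding the 4 non-identity morphisms:
Total = 2 + 4 = 6

6


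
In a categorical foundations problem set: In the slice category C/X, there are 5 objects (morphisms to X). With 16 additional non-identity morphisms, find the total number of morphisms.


In the slice category C/X, objects are morphisms to X.
Identity morphisms: 5 (one per object of C/X).
Non-identity morphisms: 16.
Total = 5 + 16 = 21

21


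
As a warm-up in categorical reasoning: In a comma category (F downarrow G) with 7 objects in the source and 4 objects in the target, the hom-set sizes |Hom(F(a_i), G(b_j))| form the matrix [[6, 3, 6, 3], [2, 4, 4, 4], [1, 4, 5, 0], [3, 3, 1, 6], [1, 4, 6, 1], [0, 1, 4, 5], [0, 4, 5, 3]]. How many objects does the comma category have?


Objects of (F downarrow G) are triples (a, b, h: F(a)->G(b)).
The count equals the sum of all entries in the hom-matrix.
sum(row 0) = 18
sum(row 1) = 14
sum(row 2) = 10
sum(row 3) = 13
sum(row 4) = 12
sum(row 5) = 10
sum(row 6) = 12
Grand total = 89

89


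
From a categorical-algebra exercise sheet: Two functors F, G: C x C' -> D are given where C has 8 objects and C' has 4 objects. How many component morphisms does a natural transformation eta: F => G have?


A natural transformation eta: F => G assigns one component morphism per
object of the domain category.
The domain is the product category C x C', so
|Ob(C x C')| = |Ob(C)| * |Ob(C')| = 8 * 4 = 32.
Therefore eta has 32 component morphisms.

32


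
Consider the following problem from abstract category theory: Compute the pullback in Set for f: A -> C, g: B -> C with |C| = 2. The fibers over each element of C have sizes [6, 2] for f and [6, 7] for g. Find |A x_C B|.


The pullback A x_C B consists of pairs (a, b) with f(a) = g(b).
For each element c in C, the fiber product has |f^-1(c)| * |g^-1(c)| elements.
Summing over C: 6 * 6 + 2 * 7
= 36 + 14 = 50

50


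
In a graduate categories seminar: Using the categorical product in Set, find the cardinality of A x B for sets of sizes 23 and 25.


In Set, the product A x B is the Cartesian product.
By the universal property, |A x B| = |A| * |B|.
|A x B| = 23 * 25 = 575

575


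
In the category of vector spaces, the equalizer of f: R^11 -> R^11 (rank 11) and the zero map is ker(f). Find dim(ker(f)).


The equalizer of f and the zero map is ker(f).
By the rank-nullity theorem: dim(ker(f)) = dim(domain) - rank(f).
dim(ker(f)) = 11 - 11 = 0

0


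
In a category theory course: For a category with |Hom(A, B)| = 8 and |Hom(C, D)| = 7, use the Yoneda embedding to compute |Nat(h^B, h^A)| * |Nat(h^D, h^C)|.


By the Yoneda lemma, Nat(h^B, h^A) is isomorphic to Hom(A, B),
so |Nat(h^B, h^A)| = |Hom(A, B)| and |Nat(h^D, h^C)| = |Hom(C, D)|.
|Hom(A, B)| = 8, |Hom(C, D)| = 7.
|Nat(h^B, h^A) x Nat(h^D, h^C)| = 8 * 7 = 56

56


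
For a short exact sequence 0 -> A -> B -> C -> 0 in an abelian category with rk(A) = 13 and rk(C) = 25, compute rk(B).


For a short exact sequence 0 -> A -> B -> C -> 0,
rank is additive: rank(B) = rank(A) + rank(C).
rank(B) = 13 + 25 = 38

38


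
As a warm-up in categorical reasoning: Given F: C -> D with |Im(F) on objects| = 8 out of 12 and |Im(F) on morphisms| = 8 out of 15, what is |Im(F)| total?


The image of F consists of distinct objects and distinct morphisms.
|Im(F)| on objects = 8
|Im(F)| on morphisms = 8
Total image cardinality = 8 + 8 = 16

16


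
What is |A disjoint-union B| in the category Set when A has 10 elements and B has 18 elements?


In Set, the coproduct A + B is the disjoint union.
|A + B| = |A| + |B| = 10 + 18 = 28

28


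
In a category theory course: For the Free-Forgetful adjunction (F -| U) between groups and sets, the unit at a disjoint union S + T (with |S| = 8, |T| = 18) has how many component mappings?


The unit eta_X: X -> U(F(X)) of the Free-Forgetful adjunction
maps each element of X to a generator of F(X). For X = S + T (disjoint
union in Set), |S + T| = |S| + |T|.
Total mappings = 8 + 18 = 26.

26


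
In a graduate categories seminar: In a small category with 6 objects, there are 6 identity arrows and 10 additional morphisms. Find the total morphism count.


Each object has an identity morphism, giving 6 identities.
Adding the 10 non-identity morphisms:
Total = 6 + 10 = 16

16


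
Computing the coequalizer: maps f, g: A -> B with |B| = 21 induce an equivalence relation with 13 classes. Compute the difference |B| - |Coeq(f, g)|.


The coequalizer Coeq(f, g) = B / ~ has one element per equivalence class.
|B| = 21, |Coeq(f, g)| = 13.
|B| - |Coeq(f, g)| = 21 - 13 = 8.

8


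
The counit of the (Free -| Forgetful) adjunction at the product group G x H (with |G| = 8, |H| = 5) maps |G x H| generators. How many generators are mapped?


The counit epsilon_K: F(U(K)) -> K of the Free-Forgetful adjunction
maps |K| generators of F(U(K)) into K. For K = G x H (the product group),
|G x H| = |G| * |H|.
Total generators mapped = 8 * 5 = 40.

40


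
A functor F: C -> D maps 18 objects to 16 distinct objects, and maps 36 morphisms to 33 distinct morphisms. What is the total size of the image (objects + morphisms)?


The image of F consists of distinct objects and distinct morphisms.
|Im(F)| on objects = 16
|Im(F)| on morphisms = 33
Total image cardinality = 16 + 33 = 49

49


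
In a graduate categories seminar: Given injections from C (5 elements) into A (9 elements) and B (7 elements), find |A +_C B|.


The pushout A +_C B identifies the images of C in A and B.
|A +_C B| = |A| + |B| - |C| (for injections).
= 9 + 7 - 5 = 11

11


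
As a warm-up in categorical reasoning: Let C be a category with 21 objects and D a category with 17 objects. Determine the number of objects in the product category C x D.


The product category C x D has objects that are pairs (c, d).
Number of pairs = |Ob(C)| * |Ob(D)| = 21 * 17 = 357

357


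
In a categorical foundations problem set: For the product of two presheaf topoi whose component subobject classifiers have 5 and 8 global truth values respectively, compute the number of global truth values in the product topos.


In a product of presheaf topoi E_1 x E_2, the subobject classifier
is Omega = Omega_1 x Omega_2 (componentwise), so
|Omega(top)| = |Omega_1(top_1)| * |Omega_2(top_2)|.
= 5 * 8 = 40.

40


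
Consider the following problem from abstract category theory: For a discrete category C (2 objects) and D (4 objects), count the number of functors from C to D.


A functor from a discrete category C to D is determined by
where each object maps. Each of the 2 objects of C can map
to any of the 4 objects of D independently.
Number of functors = 4^2 = 16

16


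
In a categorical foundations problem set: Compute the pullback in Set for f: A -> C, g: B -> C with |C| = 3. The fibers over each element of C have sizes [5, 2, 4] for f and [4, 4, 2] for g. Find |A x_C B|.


The pullback A x_C B consists of pairs (a, b) with f(a) = g(b).
For each element c in C, the fiber product has |f^-1(c)| * |g^-1(c)| elements.
Summing over C: 5 * 4 + 2 * 4 + 4 * 2
= 20 + 8 + 8 = 36

36


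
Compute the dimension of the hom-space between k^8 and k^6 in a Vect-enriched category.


In Vect-enriched categories, Hom(k^n, k^m) is the space of m x n matrices.
dim(Hom(k^8, k^6)) = 6 * 8 = 48

48


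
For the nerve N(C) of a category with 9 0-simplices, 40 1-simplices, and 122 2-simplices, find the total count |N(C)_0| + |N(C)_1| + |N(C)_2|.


The 2-skeleton of the nerve N(C) consists of simplices in dimensions 0, 1, 2:
  |N(C)_0| = 9 (objects)
  |N(C)_1| = 40 (morphisms)
  |N(C)_2| = 122 (composable pairs)
Total = 9 + 40 + 122 = 171

171


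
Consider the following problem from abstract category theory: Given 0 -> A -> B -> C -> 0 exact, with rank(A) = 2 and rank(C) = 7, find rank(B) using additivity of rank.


For a short exact sequence 0 -> A -> B -> C -> 0,
rank is additive: rank(B) = rank(A) + rank(C).
rank(B) = 2 + 7 = 9

9


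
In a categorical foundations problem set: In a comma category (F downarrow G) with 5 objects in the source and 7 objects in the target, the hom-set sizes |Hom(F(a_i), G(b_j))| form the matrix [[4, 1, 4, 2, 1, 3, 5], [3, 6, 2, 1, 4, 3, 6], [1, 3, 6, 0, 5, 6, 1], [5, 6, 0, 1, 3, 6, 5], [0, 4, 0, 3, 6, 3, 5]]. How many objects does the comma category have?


Objects of (F downarrow G) are triples (a, b, h: F(a)->G(b)).
The count equals the sum of all entries in the hom-matrix.
sum(row 0) = 20
sum(row 1) = 25
sum(row 2) = 22
sum(row 3) = 26
sum(row 4) = 21
Grand total = 114

114


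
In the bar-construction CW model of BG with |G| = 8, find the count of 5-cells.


In the bar-construction CW model of BG, the n-cells are indexed by
n-tuples [g_1|...|g_n] of non-identity elements of G (degenerate
simplices with some g_i = e do not contribute cells), so there are
(|G| - 1)^n n-cells.
For dim = 5 with |G| = 8:
cells = (8 - 1)^5 = 7^5 = 16807

16807


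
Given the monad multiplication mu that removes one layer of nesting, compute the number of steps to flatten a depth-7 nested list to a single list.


Each application of mu: T^2 -> T removes one layer of nesting.
Starting at depth 7 (i.e., T^7(X)), we need to reach T(X).
Number of mu applications = 7 - 1 = 6

6


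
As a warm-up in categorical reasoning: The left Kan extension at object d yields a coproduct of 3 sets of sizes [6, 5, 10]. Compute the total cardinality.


Pointwise, the left Kan extension (Lan_F H)(d) is the colimit, indexed
by the comma category (F downarrow d), of H composed with the
projection (F downarrow d) -> C. Here that colimit is given
as a coproduct (disjoint union) of sets, so its cardinality is the
sum of the sizes of the summands.
Coproduct of sets with sizes: 6 + 5 + 10
= 21

21


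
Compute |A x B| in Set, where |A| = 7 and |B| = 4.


In Set, the product A x B is the Cartesian product.
By the universal property, |A x B| = |A| * |B|.
|A x B| = 7 * 4 = 28

28


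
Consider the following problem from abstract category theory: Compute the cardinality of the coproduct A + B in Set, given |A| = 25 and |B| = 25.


In Set, the coproduct A + B is the disjoint union.
|A + B| = |A| + |B| = 25 + 25 = 50

50


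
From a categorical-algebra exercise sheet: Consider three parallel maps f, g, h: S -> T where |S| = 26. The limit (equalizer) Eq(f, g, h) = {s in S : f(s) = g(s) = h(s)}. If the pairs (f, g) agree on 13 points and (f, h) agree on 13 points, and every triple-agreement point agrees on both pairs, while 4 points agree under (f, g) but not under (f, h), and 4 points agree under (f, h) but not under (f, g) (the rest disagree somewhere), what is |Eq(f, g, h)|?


Eq(f, g, h) is the triple-agreement set: points in S where all three
maps take the same value. Using inclusion-exclusion on the pairwise data:
Pair (f, g) agrees on 13 points; pair (f, h) on 13 points.
Points agreeing under (f, g) but not (f, h) = 4; under (f, h) but not (f, g) = 4.
Triple-agreement = agreement-in-(f, g) minus points that agree under (f, g) but not (f, h):
|Eq(f, g, h)| = 13 - 4 = 9
(cross-check via (f, h): 13 - 4 = 9.)

9


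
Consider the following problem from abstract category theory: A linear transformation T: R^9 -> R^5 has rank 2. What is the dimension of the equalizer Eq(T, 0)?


The equalizer of f and the zero map is ker(f).
By the rank-nullity theorem: dim(ker(f)) = dim(domain) - rank(f).
dim(ker(f)) = 9 - 2 = 7

7


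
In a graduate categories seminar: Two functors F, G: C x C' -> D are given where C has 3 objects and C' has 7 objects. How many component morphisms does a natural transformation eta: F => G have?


A natural transformation eta: F => G assigns one component morphism per
object of the domain category.
The domain is the product category C x C', so
|Ob(C x C')| = |Ob(C)| * |Ob(C')| = 3 * 7 = 21.
Therefore eta has 21 component morphisms.

21


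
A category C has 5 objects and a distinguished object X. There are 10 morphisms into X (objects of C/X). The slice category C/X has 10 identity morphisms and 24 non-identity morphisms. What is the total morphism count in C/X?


In the slice category C/X, objects are morphisms to X.
Identity morphisms: 10 (one per object of C/X).
Non-identity morphisms: 24.
Total = 10 + 24 = 34

34


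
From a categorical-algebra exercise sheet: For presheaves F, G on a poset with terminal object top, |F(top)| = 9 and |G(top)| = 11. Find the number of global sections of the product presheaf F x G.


Global sections of a presheaf on a poset with terminal top satisfy
Gamma(H) ~ H(top). Presheaves admit pointwise products, so
(F x G)(top) = F(top) x G(top) (Cartesian product).
|Gamma(F x G)| = |F(top)| * |G(top)| = 9 * 11 = 99.

99


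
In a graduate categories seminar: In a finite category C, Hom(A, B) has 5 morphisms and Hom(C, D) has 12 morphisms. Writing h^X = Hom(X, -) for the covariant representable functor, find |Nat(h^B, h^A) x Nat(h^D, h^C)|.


By the Yoneda lemma, Nat(h^B, h^A) is isomorphic to Hom(A, B),
so |Nat(h^B, h^A)| = |Hom(A, B)| and |Nat(h^D, h^C)| = |Hom(C, D)|.
|Hom(A, B)| = 5, |Hom(C, D)| = 12.
|Nat(h^B, h^A) x Nat(h^D, h^C)| = 5 * 12 = 60

60


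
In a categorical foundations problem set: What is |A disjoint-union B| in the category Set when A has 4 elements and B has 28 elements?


In Set, the coproduct A + B is the disjoint union.
|A + B| = |A| + |B| = 4 + 28 = 32

32


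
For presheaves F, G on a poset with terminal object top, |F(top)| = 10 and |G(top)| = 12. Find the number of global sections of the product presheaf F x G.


Global sections of a presheaf on a poset with terminal top satisfy
Gamma(H) ~ H(top). Presheaves admit pointwise products, so
(F x G)(top) = F(top) x G(top) (Cartesian product).
|Gamma(F x G)| = |F(top)| * |G(top)| = 10 * 12 = 120.

120


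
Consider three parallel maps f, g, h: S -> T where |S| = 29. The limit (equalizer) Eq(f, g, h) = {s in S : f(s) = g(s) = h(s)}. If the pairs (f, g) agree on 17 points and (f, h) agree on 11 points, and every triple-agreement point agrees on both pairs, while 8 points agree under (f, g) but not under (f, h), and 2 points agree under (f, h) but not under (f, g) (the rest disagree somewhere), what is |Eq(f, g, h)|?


Eq(f, g, h) is the triple-agreement set: points in S where all three
maps take the same value. Using inclusion-exclusion on the pairwise data:
Pair (f, g) agrees on 17 points; pair (f, h) on 11 points.
Points agreeing under (f, g) but not (f, h) = 8; under (f, h) but not (f, g) = 2.
Triple-agreement = agreement-in-(f, g) minus points that agree under (f, g) but not (f, h):
|Eq(f, g, h)| = 17 - 8 = 9
(cross-check via (f, h): 11 - 2 = 9.)

9


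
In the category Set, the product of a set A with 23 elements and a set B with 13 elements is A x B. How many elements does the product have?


In Set, the product A x B is the Cartesian product.
By the universal property, |A x B| = |A| * |B|.
|A x B| = 23 * 13 = 299

299


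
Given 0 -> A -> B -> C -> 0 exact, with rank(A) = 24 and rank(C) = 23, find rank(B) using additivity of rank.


For a short exact sequence 0 -> A -> B -> C -> 0,
rank is additive: rank(B) = rank(A) + rank(C).
rank(B) = 24 + 23 = 47

47


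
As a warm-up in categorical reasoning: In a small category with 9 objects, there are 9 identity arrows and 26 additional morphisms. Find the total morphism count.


Each object has an identity morphism, giving 9 identities.
Adding the 26 non-identity morphisms:
Total = 9 + 26 = 35

35


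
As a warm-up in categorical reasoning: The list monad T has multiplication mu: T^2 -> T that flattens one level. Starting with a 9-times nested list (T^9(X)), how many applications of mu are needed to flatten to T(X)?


Each application of mu: T^2 -> T removes one layer of nesting.
Starting at depth 9 (i.e., T^9(X)), we need to reach T(X).
Number of mu applications = 9 - 1 = 8

8


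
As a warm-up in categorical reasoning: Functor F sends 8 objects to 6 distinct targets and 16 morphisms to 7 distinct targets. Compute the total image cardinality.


The image of F consists of distinct objects and distinct morphisms.
|Im(F)| on objects = 6
|Im(F)| on morphisms = 7
Total image cardinality = 6 + 7 = 13

13


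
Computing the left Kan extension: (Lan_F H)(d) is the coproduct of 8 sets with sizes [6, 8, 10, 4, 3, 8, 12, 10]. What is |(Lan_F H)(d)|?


Pointwise, the left Kan extension (Lan_F H)(d) is the colimit, indexed
by the comma category (F downarrow d), of H composed with the
projection (F downarrow d) -> C. Here that colimit is given
as a coproduct (disjoint union) of sets, so its cardinality is the
sum of the sizes of the summands.
Coproduct of sets with sizes: 6 + 8 + 10 + 4 + 3 + 8 + 12 + 10
= 61

61


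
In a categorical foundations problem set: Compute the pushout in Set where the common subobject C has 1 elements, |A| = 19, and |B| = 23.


The pushout A +_C B identifies the images of C in A and B.
|A +_C B| = |A| + |B| - |C| (for injections).
= 19 + 23 - 1 = 41

41


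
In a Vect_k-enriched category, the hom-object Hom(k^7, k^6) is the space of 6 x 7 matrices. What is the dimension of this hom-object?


In Vect-enriched categories, Hom(k^n, k^m) is the space of m x n matrices.
dim(Hom(k^7, k^6)) = 6 * 7 = 42

42


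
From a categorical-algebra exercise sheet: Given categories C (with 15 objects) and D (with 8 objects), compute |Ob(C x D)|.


The product category C x D has objects that are pairs (c, d).
Number of pairs = |Ob(C)| * |Ob(D)| = 15 * 8 = 120

120


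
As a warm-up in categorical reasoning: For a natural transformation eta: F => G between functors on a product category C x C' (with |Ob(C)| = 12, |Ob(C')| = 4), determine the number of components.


A natural transformation eta: F => G assigns one component morphism per
object of the domain category.
The domain is the product category C x C', so
|Ob(C x C')| = |Ob(C)| * |Ob(C')| = 12 * 4 = 48.
Therefore eta has 48 component morphisms.

48


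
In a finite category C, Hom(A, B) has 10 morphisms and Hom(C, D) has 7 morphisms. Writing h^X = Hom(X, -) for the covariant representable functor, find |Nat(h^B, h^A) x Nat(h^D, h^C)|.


By the Yoneda lemma, Nat(h^B, h^A) is isomorphic to Hom(A, B),
so |Nat(h^B, h^A)| = |Hom(A, B)| and |Nat(h^D, h^C)| = |Hom(C, D)|.
|Hom(A, B)| = 10, |Hom(C, D)| = 7.
|Nat(h^B, h^A) x Nat(h^D, h^C)| = 10 * 7 = 70

70


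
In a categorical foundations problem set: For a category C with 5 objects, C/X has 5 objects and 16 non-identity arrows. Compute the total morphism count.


In the slice category C/X, objects are morphisms to X.
Identity morphisms: 5 (one per object of C/X).
Non-identity morphisms: 16.
Total = 5 + 16 = 21

21


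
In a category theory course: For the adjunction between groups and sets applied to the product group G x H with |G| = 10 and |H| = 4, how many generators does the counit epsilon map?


The counit epsilon_K: F(U(K)) -> K of the Free-Forgetful adjunction
maps |K| generators of F(U(K)) into K. For K = G x H (the product group),
|G x H| = |G| * |H|.
Total generators mapped = 10 * 4 = 40.

40


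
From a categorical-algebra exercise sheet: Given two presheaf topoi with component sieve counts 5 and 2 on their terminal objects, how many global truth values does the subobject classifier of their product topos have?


In a product of presheaf topoi E_1 x E_2, the subobject classifier
is Omega = Omega_1 x Omega_2 (componentwise), so
|Omega(top)| = |Omega_1(top_1)| * |Omega_2(top_2)|.
= 5 * 2 = 10.

10


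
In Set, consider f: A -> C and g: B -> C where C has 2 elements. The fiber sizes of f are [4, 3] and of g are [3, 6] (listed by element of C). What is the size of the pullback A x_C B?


The pullback A x_C B consists of pairs (a, b) with f(a) = g(b).
For each element c in C, the fiber product has |f^-1(c)| * |g^-1(c)| elements.
Summing over C: 4 * 3 + 3 * 6
= 12 + 18 = 30

30


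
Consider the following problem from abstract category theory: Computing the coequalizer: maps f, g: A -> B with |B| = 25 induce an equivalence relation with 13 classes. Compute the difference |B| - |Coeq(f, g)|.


The coequalizer Coeq(f, g) = B / ~ has one element per equivalence class.
|B| = 25, |Coeq(f, g)| = 13.
|B| - |Coeq(f, g)| = 25 - 13 = 12.

12


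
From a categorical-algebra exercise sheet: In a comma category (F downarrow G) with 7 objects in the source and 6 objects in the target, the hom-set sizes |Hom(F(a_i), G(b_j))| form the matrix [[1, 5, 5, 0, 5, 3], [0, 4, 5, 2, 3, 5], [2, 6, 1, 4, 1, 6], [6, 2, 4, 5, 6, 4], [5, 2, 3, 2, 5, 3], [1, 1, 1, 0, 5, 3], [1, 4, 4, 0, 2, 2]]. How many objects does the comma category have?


Objects of (F downarrow G) are triples (a, b, h: F(a)->G(b)).
The count equals the sum of all entries in the hom-matrix.
sum(row 0) = 19
sum(row 1) = 19
sum(row 2) = 20
sum(row 3) = 27
sum(row 4) = 20
sum(row 5) = 11
sum(row 6) = 13
Grand total = 129

129


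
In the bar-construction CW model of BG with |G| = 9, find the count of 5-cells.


In the bar-construction CW model of BG, the n-cells are indexed by
n-tuples [g_1|...|g_n] of non-identity elements of G (degenerate
simplices with some g_i = e do not contribute cells), so there are
(|G| - 1)^n n-cells.
For dim = 5 with |G| = 9:
cells = (9 - 1)^5 = 8^5 = 32768

32768


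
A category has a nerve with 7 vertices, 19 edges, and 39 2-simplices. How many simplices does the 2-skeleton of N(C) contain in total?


The 2-skeleton of the nerve N(C) consists of simplices in dimensions 0, 1, 2:
  |N(C)_0| = 7 (objects)
  |N(C)_1| = 19 (morphisms)
  |N(C)_2| = 39 (composable pairs)
Total = 7 + 19 + 39 = 65

65


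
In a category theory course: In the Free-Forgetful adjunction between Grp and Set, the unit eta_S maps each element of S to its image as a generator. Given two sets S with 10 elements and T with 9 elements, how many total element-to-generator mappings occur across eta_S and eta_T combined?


The unit eta_X: X -> U(F(X)) of the Free-Forgetful adjunction
maps each element of X to a generator of F(X). For X = S + T (disjoint
union in Set), |S + T| = |S| + |T|.
Total mappings = 10 + 9 = 19.

19


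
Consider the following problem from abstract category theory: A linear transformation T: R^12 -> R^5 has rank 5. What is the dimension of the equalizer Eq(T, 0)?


The equalizer of f and the zero map is ker(f).
By the rank-nullity theorem: dim(ker(f)) = dim(domain) - rank(f).
dim(ker(f)) = 12 - 5 = 7

7


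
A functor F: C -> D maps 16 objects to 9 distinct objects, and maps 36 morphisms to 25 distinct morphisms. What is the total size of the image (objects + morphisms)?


The image of F consists of distinct objects and distinct morphisms.
|Im(F)| on objects = 9
|Im(F)| on morphisms = 25
Total image cardinality = 9 + 25 = 34

34


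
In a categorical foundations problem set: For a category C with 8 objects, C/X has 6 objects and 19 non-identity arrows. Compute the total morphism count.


In the slice category C/X, objects are morphisms to X.
Identity morphisms: 6 (one per object of C/X).
Non-identity morphisms: 19.
Total = 6 + 19 = 25

25


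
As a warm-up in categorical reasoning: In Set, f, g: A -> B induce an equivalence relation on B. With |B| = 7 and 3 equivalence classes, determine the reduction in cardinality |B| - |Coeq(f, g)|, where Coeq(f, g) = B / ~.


The coequalizer Coeq(f, g) = B / ~ has one element per equivalence class.
|B| = 7, |Coeq(f, g)| = 3.
|B| - |Coeq(f, g)| = 7 - 3 = 4.

4


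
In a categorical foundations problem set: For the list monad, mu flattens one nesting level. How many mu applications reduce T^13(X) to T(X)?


Each application of mu: T^2 -> T removes one layer of nesting.
Starting at depth 13 (i.e., T^13(X)), we need to reach T(X).
Number of mu applications = 13 - 1 = 12

12


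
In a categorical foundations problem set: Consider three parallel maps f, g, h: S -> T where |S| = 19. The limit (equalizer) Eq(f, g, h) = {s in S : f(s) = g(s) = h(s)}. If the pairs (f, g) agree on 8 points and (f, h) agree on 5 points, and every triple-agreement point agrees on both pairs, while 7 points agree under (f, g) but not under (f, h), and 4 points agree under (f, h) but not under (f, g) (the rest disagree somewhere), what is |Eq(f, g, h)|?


Eq(f, g, h) is the triple-agreement set: points in S where all three
maps take the same value. Using inclusion-exclusion on the pairwise data:
Pair (f, g) agrees on 8 points; pair (f, h) on 5 points.
Points agreeing under (f, g) but not (f, h) = 7; under (f, h) but not (f, g) = 4.
Triple-agreement = agreement-in-(f, g) minus points that agree under (f, g) but not (f, h):
|Eq(f, g, h)| = 8 - 7 = 1
(cross-check via (f, h): 5 - 4 = 1.)

1


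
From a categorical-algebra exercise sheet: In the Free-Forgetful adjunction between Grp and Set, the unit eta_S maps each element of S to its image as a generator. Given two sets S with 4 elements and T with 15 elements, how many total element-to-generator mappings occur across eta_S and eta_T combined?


The unit eta_X: X -> U(F(X)) of the Free-Forgetful adjunction
maps each element of X to a generator of F(X). For X = S + T (disjoint
union in Set), |S + T| = |S| + |T|.
Total mappings = 4 + 15 = 19.

19


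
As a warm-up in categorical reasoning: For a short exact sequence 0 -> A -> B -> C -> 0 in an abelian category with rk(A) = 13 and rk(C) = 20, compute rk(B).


For a short exact sequence 0 -> A -> B -> C -> 0,
rank is additive: rank(B) = rank(A) + rank(C).
rank(B) = 13 + 20 = 33

33


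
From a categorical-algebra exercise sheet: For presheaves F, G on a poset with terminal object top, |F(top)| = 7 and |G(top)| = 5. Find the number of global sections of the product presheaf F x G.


Global sections of a presheaf on a poset with terminal top satisfy
Gamma(H) ~ H(top). Presheaves admit pointwise products, so
(F x G)(top) = F(top) x G(top) (Cartesian product).
|Gamma(F x G)| = |F(top)| * |G(top)| = 7 * 5 = 35.

35


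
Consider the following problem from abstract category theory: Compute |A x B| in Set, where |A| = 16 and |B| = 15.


In Set, the product A x B is the Cartesian product.
By the universal property, |A x B| = |A| * |B|.
|A x B| = 16 * 15 = 240

240


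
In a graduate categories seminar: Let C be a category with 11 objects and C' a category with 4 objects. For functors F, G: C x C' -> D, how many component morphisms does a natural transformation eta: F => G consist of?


A natural transformation eta: F => G assigns one component morphism per
object of the domain category.
The domain is the product category C x C', so
|Ob(C x C')| = |Ob(C)| * |Ob(C')| = 11 * 4 = 44.
Therefore eta has 44 component morphisms.

44


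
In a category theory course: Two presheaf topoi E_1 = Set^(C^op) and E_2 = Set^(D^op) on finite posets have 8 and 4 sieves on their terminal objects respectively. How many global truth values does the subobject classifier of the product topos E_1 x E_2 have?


In a product of presheaf topoi E_1 x E_2, the subobject classifier
is Omega = Omega_1 x Omega_2 (componentwise), so
|Omega(top)| = |Omega_1(top_1)| * |Omega_2(top_2)|.
= 8 * 4 = 32.

32


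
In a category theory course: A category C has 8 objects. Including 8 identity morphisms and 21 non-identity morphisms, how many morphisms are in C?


Each object has an identity morphism, giving 8 identities.
Adding the 21 non-identity morphisms:
Total = 8 + 21 = 29

29


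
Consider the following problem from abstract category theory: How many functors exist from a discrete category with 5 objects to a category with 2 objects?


A functor from a discrete category C to D is determined by
where each object maps. Each of the 5 objects of C can map
to any of the 2 objects of D independently.
Number of functors = 2^5 = 32

32


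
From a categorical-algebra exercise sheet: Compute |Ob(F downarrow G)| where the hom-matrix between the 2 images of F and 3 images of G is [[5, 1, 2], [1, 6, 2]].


Objects of (F downarrow G) are triples (a, b, h: F(a)->G(b)).
The count equals the sum of all entries in the hom-matrix.
sum(row 0) = 8
sum(row 1) = 9
Grand total = 17

17


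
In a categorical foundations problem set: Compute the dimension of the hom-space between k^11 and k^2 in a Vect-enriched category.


In Vect-enriched categories, Hom(k^n, k^m) is the space of m x n matrices.
dim(Hom(k^11, k^2)) = 2 * 11 = 22

22


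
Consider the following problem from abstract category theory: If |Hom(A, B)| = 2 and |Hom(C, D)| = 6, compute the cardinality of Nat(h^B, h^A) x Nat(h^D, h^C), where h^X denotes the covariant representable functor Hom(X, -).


By the Yoneda lemma, Nat(h^B, h^A) is isomorphic to Hom(A, B),
so |Nat(h^B, h^A)| = |Hom(A, B)| and |Nat(h^D, h^C)| = |Hom(C, D)|.
|Hom(A, B)| = 2, |Hom(C, D)| = 6.
|Nat(h^B, h^A) x Nat(h^D, h^C)| = 2 * 6 = 12

12


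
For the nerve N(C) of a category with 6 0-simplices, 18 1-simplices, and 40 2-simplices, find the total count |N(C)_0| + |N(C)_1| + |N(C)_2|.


The 2-skeleton of the nerve N(C) consists of simplices in dimensions 0, 1, 2:
  |N(C)_0| = 6 (objects)
  |N(C)_1| = 18 (morphisms)
  |N(C)_2| = 40 (composable pairs)
Total = 6 + 18 + 40 = 64

64


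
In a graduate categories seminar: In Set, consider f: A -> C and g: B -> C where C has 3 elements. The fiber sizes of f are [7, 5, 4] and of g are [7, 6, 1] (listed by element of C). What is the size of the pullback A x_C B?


The pullback A x_C B consists of pairs (a, b) with f(a) = g(b).
For each element c in C, the fiber product has |f^-1(c)| * |g^-1(c)| elements.
Summing over C: 7 * 7 + 5 * 6 + 4 * 1
= 49 + 30 + 4 = 83

83


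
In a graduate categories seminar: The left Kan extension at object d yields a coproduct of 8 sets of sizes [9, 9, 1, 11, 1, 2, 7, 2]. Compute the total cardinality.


Pointwise, the left Kan extension (Lan_F H)(d) is the colimit, indexed
by the comma category (F downarrow d), of H composed with the
projection (F downarrow d) -> C. Here that colimit is given
as a coproduct (disjoint union) of sets, so its cardinality is the
sum of the sizes of the summands.
Coproduct of sets with sizes: 9 + 9 + 1 + 11 + 1 + 2 + 7 + 2
= 42

42


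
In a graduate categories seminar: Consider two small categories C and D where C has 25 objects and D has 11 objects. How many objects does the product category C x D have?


The product category C x D has objects that are pairs (c, d).
Number of pairs = |Ob(C)| * |Ob(D)| = 25 * 11 = 275

275


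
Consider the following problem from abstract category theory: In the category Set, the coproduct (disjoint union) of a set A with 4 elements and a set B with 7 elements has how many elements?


In Set, the coproduct A + B is the disjoint union.
|A + B| = |A| + |B| = 4 + 7 = 11

11


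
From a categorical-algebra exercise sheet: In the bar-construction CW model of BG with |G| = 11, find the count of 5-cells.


In the bar-construction CW model of BG, the n-cells are indexed by
n-tuples [g_1|...|g_n] of non-identity elements of G (degenerate
simplices with some g_i = e do not contribute cells), so there are
(|G| - 1)^n n-cells.
For dim = 5 with |G| = 11:
cells = (11 - 1)^5 = 10^5 = 100000

100000


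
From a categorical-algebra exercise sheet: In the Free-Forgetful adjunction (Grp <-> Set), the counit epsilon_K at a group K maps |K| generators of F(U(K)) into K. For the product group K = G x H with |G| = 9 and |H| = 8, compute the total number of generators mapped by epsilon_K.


The counit epsilon_K: F(U(K)) -> K of the Free-Forgetful adjunction
maps |K| generators of F(U(K)) into K. For K = G x H (the product group),
|G x H| = |G| * |H|.
Total generators mapped = 9 * 8 = 72.

72


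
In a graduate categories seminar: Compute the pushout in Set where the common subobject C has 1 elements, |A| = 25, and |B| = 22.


The pushout A +_C B identifies the images of C in A and B.
|A +_C B| = |A| + |B| - |C| (for injections).
= 25 + 22 - 1 = 46

46


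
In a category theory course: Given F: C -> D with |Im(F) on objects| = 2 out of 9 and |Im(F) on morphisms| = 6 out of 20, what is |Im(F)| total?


The image of F consists of distinct objects and distinct morphisms.
|Im(F)| on objects = 2
|Im(F)| on morphisms = 6
Total image cardinality = 2 + 6 = 8

8


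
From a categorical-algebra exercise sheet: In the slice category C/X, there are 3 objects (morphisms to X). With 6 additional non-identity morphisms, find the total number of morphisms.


In the slice category C/X, objects are morphisms to X.
Identity morphisms: 3 (one per object of C/X).
Non-identity morphisms: 6.
Total = 3 + 6 = 9

9


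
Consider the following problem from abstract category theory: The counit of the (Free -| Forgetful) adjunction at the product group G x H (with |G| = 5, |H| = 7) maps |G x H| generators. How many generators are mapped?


The counit epsilon_K: F(U(K)) -> K of the Free-Forgetful adjunction
maps |K| generators of F(U(K)) into K. For K = G x H (the product group),
|G x H| = |G| * |H|.
Total generators mapped = 5 * 7 = 35.

35
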